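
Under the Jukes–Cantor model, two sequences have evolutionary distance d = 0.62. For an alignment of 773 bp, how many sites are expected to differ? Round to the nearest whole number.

Invert JC69: p = (3/4)(1 − e^(−4d/3)) = 0.75 × (1 − e^(-0.826667)) = 0.75 × (1 − 0.437505) = 0.421871.
Expected differing sites = pL ≈ 0.421871 × 773 = 326.106283 ≈ 326.

326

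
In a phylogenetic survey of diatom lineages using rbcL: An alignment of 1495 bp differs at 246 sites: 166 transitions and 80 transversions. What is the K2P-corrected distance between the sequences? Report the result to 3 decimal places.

0.189

P = 166/1495 ≈ 0.111037 and Q = 80/1495 ≈ 0.053512.
Under the Kimura two-parameter model, d = −½ ln(1 − 2P − Q) − ¼ ln(1 − 2Q).
1 − 2P − Q = 0.724414, giving −½ ln(0.724414) = 0.161196.
1 − 2Q = 0.892976, giving −¼ ln(0.892976) = 0.028299.
d = 0.161196 + 0.028299 = 0.189495.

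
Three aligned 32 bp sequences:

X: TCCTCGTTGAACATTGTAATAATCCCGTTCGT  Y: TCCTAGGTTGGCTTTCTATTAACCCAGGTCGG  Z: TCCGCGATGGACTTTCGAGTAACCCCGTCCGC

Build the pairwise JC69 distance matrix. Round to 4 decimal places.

d(X,Y) = 0.5199, d(X,Z) = 0.4042, d(Y,Z) = 0.4598

X–Y: 12/32 sites differ → p = 0.375, d = −0.75 ln(1 − 0.5) = 0.519860 ≈ 0.5199.
X–Z: 10/32 sites differ → p = 0.3125, d = −0.75 ln(1 − 0.416667) = 0.404248 ≈ 0.4042.
Y–Z: 11/32 sites differ → p = 0.34375, d = −0.75 ln(1 − 0.458333) = 0.459828 ≈ 0.4598.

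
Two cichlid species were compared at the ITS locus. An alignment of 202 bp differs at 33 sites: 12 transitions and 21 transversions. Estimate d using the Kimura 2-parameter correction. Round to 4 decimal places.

0.1843

P = 12/202 ≈ 0.059406 and Q = 21/202 ≈ 0.10396.
Under the Kimura two-parameter model, d = −½ ln(1 − 2P − Q) − ¼ ln(1 − 2Q).
1 − 2P − Q = 0.777228, giving −½ ln(0.777228) = 0.126011.
1 − 2Q = 0.79208, giving −¼ ln(0.79208) = 0.058273.
d = 0.126011 + 0.058273 = 0.184284.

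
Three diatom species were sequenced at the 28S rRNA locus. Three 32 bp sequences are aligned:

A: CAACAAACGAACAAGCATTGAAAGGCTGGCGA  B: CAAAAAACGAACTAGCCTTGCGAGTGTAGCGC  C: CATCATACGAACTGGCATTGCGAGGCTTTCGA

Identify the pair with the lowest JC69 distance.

A and C

A–B: 9/32 differ, p = 0.281, d = 0.353.
A–C: 8/32 differ, p = 0.250, d = 0.304.
B–C: 10/32 differ, p = 0.313, d = 0.404.
The smallest distance is between A and C.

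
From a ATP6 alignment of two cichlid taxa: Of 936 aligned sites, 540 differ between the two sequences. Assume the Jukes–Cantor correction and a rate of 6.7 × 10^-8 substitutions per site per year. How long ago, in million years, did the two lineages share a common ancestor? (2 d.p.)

p = 540/936 ≈ 0.576923.
d = −(3/4) ln(1 − 4p/3) = −0.75 ln(1 − 0.769231) = −0.75 ln(0.230769)
  = −0.75 × (-1.466338) = 1.099754 substitutions/site.
Under a molecular clock d = 2μt, so t = d/(2μ) = 1.099754 / (2 × 6.7 × 10^-8) = 8.21 million years.

8.21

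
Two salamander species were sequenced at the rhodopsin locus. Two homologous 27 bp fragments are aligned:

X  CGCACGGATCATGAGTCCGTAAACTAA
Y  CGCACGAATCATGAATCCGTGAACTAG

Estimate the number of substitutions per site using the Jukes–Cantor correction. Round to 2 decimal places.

0.17

The sequences differ at 4 of 27 sites (7, 15, 21, 27), so p = 4/27 ≈ 0.148148.
d = −(3/4) ln(1 − 4p/3) = −0.75 ln(1 − 0.197531) = −0.75 ln(0.802469)
  = −0.75 × (-0.220062) = 0.165047 substitutions/site.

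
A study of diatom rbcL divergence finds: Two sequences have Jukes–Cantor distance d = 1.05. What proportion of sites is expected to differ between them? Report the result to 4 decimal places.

p = (3/4)(1 − e^(−4d/3)) = 0.75 × (1 − e^(-1.4)) = 0.75 × (1 − 0.246597) = 0.565052.

0.5651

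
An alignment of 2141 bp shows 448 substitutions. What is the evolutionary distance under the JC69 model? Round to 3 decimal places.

0.245

p = 448/2141 ≈ 0.209248.
d = −(3/4) ln(1 − 4p/3) = −0.75 ln(1 − 0.278997) = −0.75 ln(0.721003)
  = −0.75 × (-0.327112) = 0.245334 substitutions/site.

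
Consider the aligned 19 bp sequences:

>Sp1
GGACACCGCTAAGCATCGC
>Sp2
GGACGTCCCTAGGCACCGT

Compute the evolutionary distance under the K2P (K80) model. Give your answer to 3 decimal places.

0.460

Of 19 sites, 5 differences are transitions and 1 are transversions, so P = 5/19 ≈ 0.263158 and Q = 1/19 ≈ 0.052632.
Under the Kimura two-parameter model, d = −½ ln(1 − 2P − Q) − ¼ ln(1 − 2Q).
1 − 2P − Q = 0.421052, giving −½ ln(0.421052) = 0.432499.
1 − 2Q = 0.894736, giving −¼ ln(0.894736) = 0.027807.
d = 0.432499 + 0.027807 = 0.460306.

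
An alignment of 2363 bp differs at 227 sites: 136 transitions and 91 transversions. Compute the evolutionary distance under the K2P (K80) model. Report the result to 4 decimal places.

0.1034

P = 136/2363 ≈ 0.057554 and Q = 91/2363 ≈ 0.03851.
Under the Kimura two-parameter model, d = −½ ln(1 − 2P − Q) − ¼ ln(1 − 2Q).
1 − 2P − Q = 0.846382, giving −½ ln(0.846382) = 0.083392.
1 − 2Q = 0.92298, giving −¼ ln(0.92298) = 0.020037.
d = 0.083392 + 0.020037 = 0.103429.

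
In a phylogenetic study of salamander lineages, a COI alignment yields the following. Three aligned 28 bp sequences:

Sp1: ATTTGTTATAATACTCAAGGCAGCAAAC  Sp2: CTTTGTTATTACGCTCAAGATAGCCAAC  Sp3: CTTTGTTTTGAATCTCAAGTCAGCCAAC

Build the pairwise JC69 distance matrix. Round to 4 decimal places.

Sp1–Sp2: 7/28 sites differ → p = 0.25, d = −0.75 ln(1 − 0.333333) = 0.304098 ≈ 0.3041.
Sp1–Sp3: 7/28 sites differ → p = 0.25, d = −0.75 ln(1 − 0.333333) = 0.304098 ≈ 0.3041.
Sp2–Sp3: 6/28 sites differ → p ≈ 0.214286, d = −0.75 ln(1 − 0.285715) = 0.252355 ≈ 0.2524.

d(Sp1,Sp2) = 0.3041, d(Sp1,Sp3) = 0.3041, d(Sp2,Sp3) = 0.2524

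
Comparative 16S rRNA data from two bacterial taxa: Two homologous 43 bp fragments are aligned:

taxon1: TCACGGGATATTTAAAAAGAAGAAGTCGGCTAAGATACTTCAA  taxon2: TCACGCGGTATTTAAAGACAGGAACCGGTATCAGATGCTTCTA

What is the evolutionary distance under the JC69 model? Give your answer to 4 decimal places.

0.3870

The sequences differ at 13 of 43 sites, so p = 13/43 ≈ 0.302326.
d = −(3/4) ln(1 − 4p/3) = −0.75 ln(1 − 0.403101) = −0.75 ln(0.596899)
  = −0.75 × (-0.516007) = 0.387005 substitutions/site.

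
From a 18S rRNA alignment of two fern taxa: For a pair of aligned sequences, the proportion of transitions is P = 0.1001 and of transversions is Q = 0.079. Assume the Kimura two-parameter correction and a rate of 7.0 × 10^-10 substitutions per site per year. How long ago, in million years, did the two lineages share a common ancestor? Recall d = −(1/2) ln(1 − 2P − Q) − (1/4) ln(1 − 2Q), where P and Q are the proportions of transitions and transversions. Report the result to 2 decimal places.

Under the Kimura two-parameter model, d = −½ ln(1 − 2P − Q) − ¼ ln(1 − 2Q).
1 − 2P − Q = 0.7208, giving −½ ln(0.7208) = 0.163697.
1 − 2Q = 0.842, giving −¼ ln(0.842) = 0.042994.
d = 0.163697 + 0.042994 = 0.206691.
Under a molecular clock d = 2μt, so t = d/(2μ) = 0.206691 / (2 × 7.0 × 10^-10) = 147.64 million years.

147.64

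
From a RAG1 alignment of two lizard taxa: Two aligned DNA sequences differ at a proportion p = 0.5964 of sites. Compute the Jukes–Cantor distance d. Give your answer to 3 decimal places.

1.189

d = −(3/4) ln(1 − 4p/3) = −0.75 ln(1 − 0.7952) = −0.75 ln(0.2048)
  = −0.75 × (-1.585721) = 1.189291 substitutions/site.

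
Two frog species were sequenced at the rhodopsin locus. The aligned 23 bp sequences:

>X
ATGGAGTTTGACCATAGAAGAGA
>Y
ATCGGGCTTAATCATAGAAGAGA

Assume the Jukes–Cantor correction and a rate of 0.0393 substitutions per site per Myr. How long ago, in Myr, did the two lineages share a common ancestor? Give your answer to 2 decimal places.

The sequences differ at 5 of 23 sites (3, 5, 7, 10, 12), so p = 5/23 ≈ 0.217391.
d = −(3/4) ln(1 − 4p/3) = −0.75 ln(1 − 0.289855) = −0.75 ln(0.710145)
  = −0.75 × (-0.342286) = 0.256715 substitutions/site.
Under a molecular clock d = 2μt, so t = d/(2μ) = 0.256715 / (2 × 0.0393) = 3.27 Myr.

3.27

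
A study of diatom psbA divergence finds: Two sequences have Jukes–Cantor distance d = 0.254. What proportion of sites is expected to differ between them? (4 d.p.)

p = (3/4)(1 − e^(−4d/3)) = 0.75 × (1 − e^(-0.338667)) = 0.75 × (1 − 0.712720) = 0.215460.

0.2155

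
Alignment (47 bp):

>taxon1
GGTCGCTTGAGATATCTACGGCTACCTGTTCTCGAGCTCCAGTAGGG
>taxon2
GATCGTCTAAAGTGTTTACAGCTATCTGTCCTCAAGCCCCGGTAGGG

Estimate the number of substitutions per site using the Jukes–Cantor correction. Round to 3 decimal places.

The sequences differ at 14 of 47 sites, so p = 14/47 ≈ 0.297872.
d = −(3/4) ln(1 − 4p/3) = −0.75 ln(1 − 0.397163) = −0.75 ln(0.602837)
  = −0.75 × (-0.506108) = 0.379581 substitutions/site.

0.380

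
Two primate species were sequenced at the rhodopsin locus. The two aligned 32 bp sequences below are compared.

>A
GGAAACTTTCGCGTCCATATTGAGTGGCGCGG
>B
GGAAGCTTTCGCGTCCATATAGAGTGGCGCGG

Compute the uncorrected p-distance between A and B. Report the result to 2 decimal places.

The sequences differ at 2 of 32 positions (sites 5, 21).
p = 2/32 = 0.0625 ≈ 0.06 (to 2 d.p.).

0.06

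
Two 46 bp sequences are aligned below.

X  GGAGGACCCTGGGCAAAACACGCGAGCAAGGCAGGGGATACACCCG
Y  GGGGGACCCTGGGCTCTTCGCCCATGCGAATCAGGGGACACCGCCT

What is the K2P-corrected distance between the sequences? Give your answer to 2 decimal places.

Of 46 sites, 6 differences are transitions and 10 are transversions, so P = 6/46 ≈ 0.130435 and Q = 10/46 ≈ 0.217391.
Under the Kimura two-parameter model, d = −½ ln(1 − 2P − Q) − ¼ ln(1 − 2Q).
1 − 2P − Q = 0.521739, giving −½ ln(0.521739) = 0.325294.
1 − 2Q = 0.565218, giving −¼ ln(0.565218) = 0.142636.
d = 0.325294 + 0.142636 = 0.467930.

0.47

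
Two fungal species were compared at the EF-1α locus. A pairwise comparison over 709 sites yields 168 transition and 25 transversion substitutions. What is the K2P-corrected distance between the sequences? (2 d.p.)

0.37

P = 168/709 ≈ 0.236953 and Q = 25/709 ≈ 0.035261.
Under the Kimura two-parameter model, d = −½ ln(1 − 2P − Q) − ¼ ln(1 − 2Q).
1 − 2P − Q = 0.490833, giving −½ ln(0.490833) = 0.355826.
1 − 2Q = 0.929478, giving −¼ ln(0.929478) = 0.018283.
d = 0.355826 + 0.018283 = 0.374109.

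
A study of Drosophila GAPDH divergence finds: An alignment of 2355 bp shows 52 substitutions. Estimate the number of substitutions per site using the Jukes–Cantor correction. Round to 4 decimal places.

0.0224

p = 52/2355 ≈ 0.022081.
d = −(3/4) ln(1 − 4p/3) = −0.75 ln(1 − 0.029441) = −0.75 ln(0.970559)
  = −0.75 × (-0.029883) = 0.022412 substitutions/site.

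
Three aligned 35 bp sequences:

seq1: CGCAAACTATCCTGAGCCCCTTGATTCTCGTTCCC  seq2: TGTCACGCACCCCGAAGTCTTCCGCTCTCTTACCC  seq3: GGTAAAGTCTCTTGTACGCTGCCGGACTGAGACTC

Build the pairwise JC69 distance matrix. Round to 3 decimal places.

seq1–seq2: 18/35 sites differ → p ≈ 0.514286, d = −0.75 ln(1 − 0.685715) = 0.868091 ≈ 0.868.
seq1–seq3: 20/35 sites differ → p ≈ 0.571429, d = −0.75 ln(1 − 0.761905) = 1.076314 ≈ 1.076.
seq2–seq3: 18/35 sites differ → p ≈ 0.514286, d = −0.75 ln(1 − 0.685715) = 0.868091 ≈ 0.868.

d(seq1,seq2) = 0.868, d(seq1,seq3) = 1.076, d(seq2,seq3) = 0.868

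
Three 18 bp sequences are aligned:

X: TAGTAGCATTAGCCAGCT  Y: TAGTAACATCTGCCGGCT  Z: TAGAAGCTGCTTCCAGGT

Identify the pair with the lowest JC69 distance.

X–Y: 4/18 differ, p = 0.222, d = 0.264.
X–Z: 7/18 differ, p = 0.389, d = 0.548.
Y–Z: 7/18 differ, p = 0.389, d = 0.548.
The smallest distance is between X and Y.

X and Y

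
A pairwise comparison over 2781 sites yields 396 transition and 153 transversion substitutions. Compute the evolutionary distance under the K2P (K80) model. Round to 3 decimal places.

P = 396/2781 ≈ 0.142395 and Q = 153/2781 ≈ 0.055016.
Under the Kimura two-parameter model, d = −½ ln(1 − 2P − Q) − ¼ ln(1 − 2Q).
1 − 2P − Q = 0.660194, giving −½ ln(0.660194) = 0.207611.
1 − 2Q = 0.889968, giving −¼ ln(0.889968) = 0.029142.
d = 0.207611 + 0.029142 = 0.236753.

0.237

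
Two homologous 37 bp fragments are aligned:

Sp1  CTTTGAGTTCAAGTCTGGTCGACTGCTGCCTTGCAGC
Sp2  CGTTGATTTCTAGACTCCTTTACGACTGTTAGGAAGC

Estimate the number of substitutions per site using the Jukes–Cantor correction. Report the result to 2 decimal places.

The sequences differ at 15 of 37 sites, so p = 15/37 ≈ 0.405405.
d = −(3/4) ln(1 − 4p/3) = −0.75 ln(1 − 0.54054) = −0.75 ln(0.45946)
  = −0.75 × (-0.777703) = 0.583277 substitutions/site.

0.58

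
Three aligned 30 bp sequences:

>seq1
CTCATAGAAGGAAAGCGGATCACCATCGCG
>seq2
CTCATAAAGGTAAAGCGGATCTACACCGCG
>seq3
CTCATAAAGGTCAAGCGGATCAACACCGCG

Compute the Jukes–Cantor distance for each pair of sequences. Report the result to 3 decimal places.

d(seq1,seq2) = 0.233, d(seq1,seq3) = 0.233, d(seq2,seq3) = 0.070

seq1–seq2: 6/30 sites differ → p = 0.2, d = −0.75 ln(1 − 0.266667) = 0.232617 ≈ 0.233.
seq1–seq3: 6/30 sites differ → p = 0.2, d = −0.75 ln(1 − 0.266667) = 0.232617 ≈ 0.233.
seq2–seq3: 2/30 sites differ → p ≈ 0.066667, d = −0.75 ln(1 − 0.088889) = 0.069818 ≈ 0.070.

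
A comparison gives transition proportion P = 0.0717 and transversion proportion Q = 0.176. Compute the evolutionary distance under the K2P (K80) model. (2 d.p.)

Under the Kimura two-parameter model, d = −½ ln(1 − 2P − Q) − ¼ ln(1 − 2Q).
1 − 2P − Q = 0.6806, giving −½ ln(0.6806) = 0.192390.
1 − 2Q = 0.648, giving −¼ ln(0.648) = 0.108466.
d = 0.192390 + 0.108466 = 0.300856.

0.30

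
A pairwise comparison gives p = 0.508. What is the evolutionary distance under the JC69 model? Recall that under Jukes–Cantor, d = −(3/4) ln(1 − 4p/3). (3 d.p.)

d = −(3/4) ln(1 − 4p/3) = −0.75 ln(1 − 0.677333) = −0.75 ln(0.322667)
  = −0.75 × (-1.131134) = 0.848351 substitutions/site.

0.848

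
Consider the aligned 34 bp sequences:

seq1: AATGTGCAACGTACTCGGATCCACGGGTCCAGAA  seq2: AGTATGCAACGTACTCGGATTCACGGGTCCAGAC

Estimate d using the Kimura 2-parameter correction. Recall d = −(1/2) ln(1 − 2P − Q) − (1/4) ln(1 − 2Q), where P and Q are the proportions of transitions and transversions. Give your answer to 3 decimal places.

0.130

Of 34 sites, 3 differences are transitions and 1 are transversions, so P = 3/34 ≈ 0.088235 and Q = 1/34 ≈ 0.029412.
Under the Kimura two-parameter model, d = −½ ln(1 − 2P − Q) − ¼ ln(1 − 2Q).
1 − 2P − Q = 0.794118, giving −½ ln(0.794118) = 0.115262.
1 − 2Q = 0.941176, giving −¼ ln(0.941176) = 0.015156.
d = 0.115262 + 0.015156 = 0.130418.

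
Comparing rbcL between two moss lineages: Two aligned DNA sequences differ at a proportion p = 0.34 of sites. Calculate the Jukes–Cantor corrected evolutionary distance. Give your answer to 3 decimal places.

d = −(3/4) ln(1 − 4p/3) = −0.75 ln(1 − 0.453333) = −0.75 ln(0.546667)
  = −0.75 × (-0.603915) = 0.452936 substitutions/site.

0.453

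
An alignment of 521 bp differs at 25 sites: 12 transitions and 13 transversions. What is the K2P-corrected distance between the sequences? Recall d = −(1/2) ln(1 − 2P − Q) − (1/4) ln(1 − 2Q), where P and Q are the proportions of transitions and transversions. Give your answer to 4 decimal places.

0.0496

P = 12/521 ≈ 0.023033 and Q = 13/521 ≈ 0.024952.
Under the Kimura two-parameter model, d = −½ ln(1 − 2P − Q) − ¼ ln(1 − 2Q).
1 − 2P − Q = 0.928982, giving −½ ln(0.928982) = 0.036833.
1 − 2Q = 0.950096, giving −¼ ln(0.950096) = 0.012798.
d = 0.036833 + 0.012798 = 0.049631.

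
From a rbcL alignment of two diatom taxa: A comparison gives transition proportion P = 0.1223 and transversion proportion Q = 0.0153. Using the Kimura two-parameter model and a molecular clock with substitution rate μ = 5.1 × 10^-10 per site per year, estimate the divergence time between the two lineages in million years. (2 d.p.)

155.15

Under the Kimura two-parameter model, d = −½ ln(1 − 2P − Q) − ¼ ln(1 − 2Q).
1 − 2P − Q = 0.7401, giving −½ ln(0.7401) = 0.150485.
1 − 2Q = 0.9694, giving −¼ ln(0.9694) = 0.007769.
d = 0.150485 + 0.007769 = 0.158254.
Under a molecular clock d = 2μt, so t = d/(2μ) = 0.158254 / (2 × 5.1 × 10^-10) = 155.15 million years.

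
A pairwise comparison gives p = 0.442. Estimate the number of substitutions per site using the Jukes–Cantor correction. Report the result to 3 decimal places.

0.667

d = −(3/4) ln(1 − 4p/3) = −0.75 ln(1 − 0.589333) = −0.75 ln(0.410667)
  = −0.75 × (-0.889973) = 0.667480 substitutions/site.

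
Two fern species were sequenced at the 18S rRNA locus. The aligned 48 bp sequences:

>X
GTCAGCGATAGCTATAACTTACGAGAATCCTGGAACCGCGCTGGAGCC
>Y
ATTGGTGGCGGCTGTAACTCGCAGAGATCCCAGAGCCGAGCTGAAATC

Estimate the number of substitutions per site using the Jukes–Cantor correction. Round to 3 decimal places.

The sequences differ at 21 of 48 sites, so p = 21/48 = 0.4375.
d = −(3/4) ln(1 − 4p/3) = −0.75 ln(1 − 0.583333) = −0.75 ln(0.416667)
  = −0.75 × (-0.875468) = 0.656601 substitutions/site.

0.657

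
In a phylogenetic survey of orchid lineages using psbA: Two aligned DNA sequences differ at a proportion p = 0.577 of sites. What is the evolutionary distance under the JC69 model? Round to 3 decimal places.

1.100

d = −(3/4) ln(1 − 4p/3) = −0.75 ln(1 − 0.769333) = −0.75 ln(0.230667)
  = −0.75 × (-1.466780) = 1.100085 substitutions/site.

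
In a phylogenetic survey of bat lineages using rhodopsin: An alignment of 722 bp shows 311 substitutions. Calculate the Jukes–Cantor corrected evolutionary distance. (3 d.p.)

p = 311/722 ≈ 0.430748.
d = −(3/4) ln(1 − 4p/3) = −0.75 ln(1 − 0.574331) = −0.75 ln(0.425669)
  = −0.75 × (-0.854093) = 0.640570 substitutions/site.

0.641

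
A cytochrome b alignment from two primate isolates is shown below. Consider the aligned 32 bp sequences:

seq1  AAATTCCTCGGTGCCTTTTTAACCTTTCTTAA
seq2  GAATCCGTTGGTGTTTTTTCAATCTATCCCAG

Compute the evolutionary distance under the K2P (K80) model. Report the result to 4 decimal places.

0.6150

Of 32 sites, 10 differences are transitions and 2 are transversions, so P = 10/32 = 0.3125 and Q = 2/32 = 0.0625.
Under the Kimura two-parameter model, d = −½ ln(1 − 2P − Q) − ¼ ln(1 − 2Q).
1 − 2P − Q = 0.3125, giving −½ ln(0.3125) = 0.581575.
1 − 2Q = 0.875, giving −¼ ln(0.875) = 0.033383.
d = 0.581575 + 0.033383 = 0.614958.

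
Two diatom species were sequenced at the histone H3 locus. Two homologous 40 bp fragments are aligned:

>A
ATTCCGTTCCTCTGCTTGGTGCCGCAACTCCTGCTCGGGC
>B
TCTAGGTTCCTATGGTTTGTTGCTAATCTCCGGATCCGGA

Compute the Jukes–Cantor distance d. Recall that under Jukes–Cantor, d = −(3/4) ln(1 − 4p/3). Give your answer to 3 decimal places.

The sequences differ at 16 of 40 sites, so p = 16/40 = 0.4.
d = −(3/4) ln(1 − 4p/3) = −0.75 ln(1 − 0.533333) = −0.75 ln(0.466667)
  = −0.75 × (-0.762139) = 0.571604 substitutions/site.

0.572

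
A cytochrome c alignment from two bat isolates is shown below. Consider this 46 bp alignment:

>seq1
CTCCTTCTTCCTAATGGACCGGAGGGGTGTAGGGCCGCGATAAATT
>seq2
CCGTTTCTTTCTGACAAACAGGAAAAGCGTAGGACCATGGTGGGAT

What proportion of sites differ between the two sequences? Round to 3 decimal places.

The sequences differ at 21 of 46 positions.
p = 21/46 = 0.456521… ≈ 0.457 (to 3 d.p.).

0.457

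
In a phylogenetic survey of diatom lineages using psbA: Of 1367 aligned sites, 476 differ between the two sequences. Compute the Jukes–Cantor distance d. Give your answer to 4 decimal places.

0.4681

p = 476/1367 ≈ 0.348208.
d = −(3/4) ln(1 − 4p/3) = −0.75 ln(1 − 0.464277) = −0.75 ln(0.535723)
  = −0.75 × (-0.624138) = 0.468104 substitutions/site.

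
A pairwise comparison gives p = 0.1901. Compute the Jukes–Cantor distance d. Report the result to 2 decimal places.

0.22

d = −(3/4) ln(1 − 4p/3) = −0.75 ln(1 − 0.253467) = −0.75 ln(0.746533)
  = −0.75 × (-0.292315) = 0.219236 substitutions/site.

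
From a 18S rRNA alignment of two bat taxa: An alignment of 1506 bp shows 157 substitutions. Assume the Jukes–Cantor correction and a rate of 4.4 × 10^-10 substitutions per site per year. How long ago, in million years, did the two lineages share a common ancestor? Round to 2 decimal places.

127.55

p = 157/1506 ≈ 0.10425.
d = −(3/4) ln(1 − 4p/3) = −0.75 ln(1 − 0.139) = −0.75 ln(0.861)
  = −0.75 × (-0.149661) = 0.112246 substitutions/site.
Under a molecular clock d = 2μt, so t = d/(2μ) = 0.112246 / (2 × 4.4 × 10^-10) = 127.55 million years.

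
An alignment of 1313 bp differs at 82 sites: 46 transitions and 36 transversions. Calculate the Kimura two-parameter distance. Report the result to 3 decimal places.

0.065

P = 46/1313 ≈ 0.035034 and Q = 36/1313 ≈ 0.027418.
Under the Kimura two-parameter model, d = −½ ln(1 − 2P − Q) − ¼ ln(1 − 2Q).
1 − 2P − Q = 0.902514, giving −½ ln(0.902514) = 0.051286.
1 − 2Q = 0.945164, giving −¼ ln(0.945164) = 0.014099.
d = 0.051286 + 0.014099 = 0.065385.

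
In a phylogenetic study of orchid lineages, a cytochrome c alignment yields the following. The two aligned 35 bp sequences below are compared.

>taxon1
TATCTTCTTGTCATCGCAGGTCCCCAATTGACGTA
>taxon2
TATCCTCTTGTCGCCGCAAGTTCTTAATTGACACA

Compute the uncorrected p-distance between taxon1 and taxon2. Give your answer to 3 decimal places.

The sequences differ at 9 of 35 positions (sites 5, 13, 14, 19, 22, 24, 25, 33, 34).
p = 9/35 = 0.257142… ≈ 0.257 (to 3 d.p.).

0.257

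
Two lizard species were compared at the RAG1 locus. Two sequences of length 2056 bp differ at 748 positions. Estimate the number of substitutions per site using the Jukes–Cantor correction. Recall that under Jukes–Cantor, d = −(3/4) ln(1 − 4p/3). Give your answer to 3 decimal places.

p = 748/2056 ≈ 0.363813.
d = −(3/4) ln(1 − 4p/3) = −0.75 ln(1 − 0.485084) = −0.75 ln(0.514916)
  = −0.75 × (-0.663751) = 0.497813 substitutions/site.

0.498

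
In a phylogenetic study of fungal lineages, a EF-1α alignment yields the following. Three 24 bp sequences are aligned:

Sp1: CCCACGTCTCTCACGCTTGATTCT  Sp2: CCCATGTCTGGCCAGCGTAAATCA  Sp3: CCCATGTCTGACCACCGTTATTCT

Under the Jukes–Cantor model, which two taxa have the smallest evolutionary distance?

Sp1–Sp2: 9/24 differ, p = 0.375, d = 0.520.
Sp1–Sp3: 8/24 differ, p = 0.333, d = 0.441.
Sp2–Sp3: 5/24 differ, p = 0.208, d = 0.244.
The smallest distance is between Sp2 and Sp3.

Sp2 and Sp3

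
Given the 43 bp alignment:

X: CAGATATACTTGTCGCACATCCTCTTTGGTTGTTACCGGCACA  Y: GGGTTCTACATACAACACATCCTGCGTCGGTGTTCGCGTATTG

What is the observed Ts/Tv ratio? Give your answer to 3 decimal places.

0.500

Transitions are A↔G and C↔T; transversions are all other mismatches.
Transitions: 7. Transversions: 14.
R = 7/14 = 0.500.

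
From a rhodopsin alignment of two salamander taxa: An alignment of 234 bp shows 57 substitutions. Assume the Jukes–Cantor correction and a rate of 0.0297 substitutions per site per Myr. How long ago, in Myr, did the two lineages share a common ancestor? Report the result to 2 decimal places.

4.96

p = 57/234 ≈ 0.24359.
d = −(3/4) ln(1 − 4p/3) = −0.75 ln(1 − 0.324787) = −0.75 ln(0.675213)
  = −0.75 × (-0.392727) = 0.294545 substitutions/site.
Under a molecular clock d = 2μt, so t = d/(2μ) = 0.294545 / (2 × 0.0297) = 4.96 Myr.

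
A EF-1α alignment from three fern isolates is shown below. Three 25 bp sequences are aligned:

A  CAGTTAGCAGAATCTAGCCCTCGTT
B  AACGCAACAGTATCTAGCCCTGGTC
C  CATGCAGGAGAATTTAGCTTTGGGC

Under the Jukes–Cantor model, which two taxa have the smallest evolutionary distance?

A and B

A–B: 8/25 differ, p = 0.320, d = 0.417.
A–C: 10/25 differ, p = 0.400, d = 0.572.
B–C: 9/25 differ, p = 0.360, d = 0.490.
The smallest distance is between A and B.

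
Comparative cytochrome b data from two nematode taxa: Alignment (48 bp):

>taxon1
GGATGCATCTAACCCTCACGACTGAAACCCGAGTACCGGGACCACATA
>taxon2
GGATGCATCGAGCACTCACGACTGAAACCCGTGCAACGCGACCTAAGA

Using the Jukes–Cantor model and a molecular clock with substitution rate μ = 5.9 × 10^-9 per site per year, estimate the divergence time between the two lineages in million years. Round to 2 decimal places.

20.68

The sequences differ at 10 of 48 sites (10, 12, 14, 32, 34, 36, 39, 44, 45, 47), so p = 10/48 ≈ 0.208333.
d = −(3/4) ln(1 − 4p/3) = −0.75 ln(1 − 0.277777) = −0.75 ln(0.722223)
  = −0.75 × (-0.325421) = 0.244066 substitutions/site.
Under a molecular clock d = 2μt, so t = d/(2μ) = 0.244066 / (2 × 5.9 × 10^-9) = 20.68 million years.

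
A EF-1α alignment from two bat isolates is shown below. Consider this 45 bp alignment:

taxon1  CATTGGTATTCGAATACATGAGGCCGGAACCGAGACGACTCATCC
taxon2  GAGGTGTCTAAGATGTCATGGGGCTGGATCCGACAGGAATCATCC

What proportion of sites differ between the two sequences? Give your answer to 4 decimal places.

The sequences differ at 16 of 45 positions.
p = 16/45 = 0.355555… ≈ 0.3556 (to 4 d.p.).

0.3556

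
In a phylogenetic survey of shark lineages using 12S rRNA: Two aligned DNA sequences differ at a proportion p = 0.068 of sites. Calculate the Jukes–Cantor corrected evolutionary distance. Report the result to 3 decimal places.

d = −(3/4) ln(1 − 4p/3) = −0.75 ln(1 − 0.090667) = −0.75 ln(0.909333)
  = −0.75 × (-0.095044) = 0.071283 substitutions/site.

0.071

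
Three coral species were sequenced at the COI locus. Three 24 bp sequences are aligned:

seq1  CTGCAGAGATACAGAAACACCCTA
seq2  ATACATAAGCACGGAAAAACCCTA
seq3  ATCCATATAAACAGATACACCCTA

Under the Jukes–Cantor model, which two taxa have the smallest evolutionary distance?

seq1–seq2: 8/24 differ, p = 0.333, d = 0.441.
seq1–seq3: 6/24 differ, p = 0.250, d = 0.304.
seq2–seq3: 7/24 differ, p = 0.292, d = 0.369.
The smallest distance is between seq1 and seq3.

seq1 and seq3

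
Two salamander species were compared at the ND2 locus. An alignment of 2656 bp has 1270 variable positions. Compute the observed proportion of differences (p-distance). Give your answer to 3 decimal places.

0.478

p = 1270/2656 = 0.478162… ≈ 0.478 (to 3 d.p.).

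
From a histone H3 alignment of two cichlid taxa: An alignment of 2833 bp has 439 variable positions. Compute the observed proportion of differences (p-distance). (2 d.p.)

0.15

p = 439/2833 = 0.154959… ≈ 0.15 (to 2 d.p.).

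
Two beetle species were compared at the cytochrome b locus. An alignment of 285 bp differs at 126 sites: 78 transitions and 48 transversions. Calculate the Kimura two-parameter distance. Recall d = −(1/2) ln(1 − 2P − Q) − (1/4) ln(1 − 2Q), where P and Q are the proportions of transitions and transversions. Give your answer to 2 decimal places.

P = 78/285 ≈ 0.273684 and Q = 48/285 ≈ 0.168421.
Under the Kimura two-parameter model, d = −½ ln(1 − 2P − Q) − ¼ ln(1 − 2Q).
1 − 2P − Q = 0.284211, giving −½ ln(0.284211) = 0.629019.
1 − 2Q = 0.663158, giving −¼ ln(0.663158) = 0.102686.
d = 0.629019 + 0.102686 = 0.731705.

0.73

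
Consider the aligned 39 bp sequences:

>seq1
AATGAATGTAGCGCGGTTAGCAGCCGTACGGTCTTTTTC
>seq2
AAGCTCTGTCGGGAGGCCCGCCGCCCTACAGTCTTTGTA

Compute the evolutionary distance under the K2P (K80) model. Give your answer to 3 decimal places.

0.548

Of 39 sites, 3 differences are transitions and 12 are transversions, so P = 3/39 ≈ 0.076923 and Q = 12/39 ≈ 0.307692.
Under the Kimura two-parameter model, d = −½ ln(1 − 2P − Q) − ¼ ln(1 − 2Q).
1 − 2P − Q = 0.538462, giving −½ ln(0.538462) = 0.309519.
1 − 2Q = 0.384616, giving −¼ ln(0.384616) = 0.238877.
d = 0.309519 + 0.238877 = 0.548396.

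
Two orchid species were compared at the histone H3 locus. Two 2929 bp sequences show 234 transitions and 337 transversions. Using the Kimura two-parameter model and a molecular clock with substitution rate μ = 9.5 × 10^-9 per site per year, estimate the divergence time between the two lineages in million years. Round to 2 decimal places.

11.90

P = 234/2929 ≈ 0.079891 and Q = 337/2929 ≈ 0.115056.
Under the Kimura two-parameter model, d = −½ ln(1 − 2P − Q) − ¼ ln(1 − 2Q).
1 − 2P − Q = 0.725162, giving −½ ln(0.725162) = 0.160680.
1 − 2Q = 0.769888, giving −¼ ln(0.769888) = 0.065378.
d = 0.160680 + 0.065378 = 0.226058.
Under a molecular clock d = 2μt, so t = d/(2μ) = 0.226058 / (2 × 9.5 × 10^-9) = 11.90 million years.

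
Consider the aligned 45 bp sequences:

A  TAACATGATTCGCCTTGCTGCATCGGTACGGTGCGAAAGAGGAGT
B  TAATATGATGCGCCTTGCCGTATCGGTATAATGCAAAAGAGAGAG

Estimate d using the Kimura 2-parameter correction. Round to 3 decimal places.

Of 45 sites, 10 differences are transitions and 2 are transversions, so P = 10/45 ≈ 0.222222 and Q = 2/45 ≈ 0.044444.
Under the Kimura two-parameter model, d = −½ ln(1 − 2P − Q) − ¼ ln(1 − 2Q).
1 − 2P − Q = 0.511112, giving −½ ln(0.511112) = 0.335583.
1 − 2Q = 0.911112, giving −¼ ln(0.911112) = 0.023272.
d = 0.335583 + 0.023272 = 0.358855.

0.359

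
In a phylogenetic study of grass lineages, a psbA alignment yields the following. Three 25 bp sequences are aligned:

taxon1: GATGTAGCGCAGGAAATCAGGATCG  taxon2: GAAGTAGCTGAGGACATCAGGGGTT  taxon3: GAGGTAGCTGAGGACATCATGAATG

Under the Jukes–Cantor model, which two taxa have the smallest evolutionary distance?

taxon1–taxon2: 8/25 differ, p = 0.320, d = 0.417.
taxon1–taxon3: 7/25 differ, p = 0.280, d = 0.351.
taxon2–taxon3: 5/25 differ, p = 0.200, d = 0.233.
The smallest distance is between taxon2 and taxon3.

taxon2 and taxon3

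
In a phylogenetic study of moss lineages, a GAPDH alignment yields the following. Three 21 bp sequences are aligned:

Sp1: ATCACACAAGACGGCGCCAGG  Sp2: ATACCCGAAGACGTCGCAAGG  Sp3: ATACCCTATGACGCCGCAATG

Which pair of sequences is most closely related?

Sp2 and Sp3

Sp1–Sp2: 6/21 differ, p = 0.286, d = 0.360.
Sp1–Sp3: 8/21 differ, p = 0.381, d = 0.532.
Sp2–Sp3: 4/21 differ, p = 0.190, d = 0.220.
The smallest distance is between Sp2 and Sp3.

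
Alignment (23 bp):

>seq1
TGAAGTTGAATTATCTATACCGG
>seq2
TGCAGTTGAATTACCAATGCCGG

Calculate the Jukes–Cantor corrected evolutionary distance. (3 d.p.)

0.198

The sequences differ at 4 of 23 sites (3, 14, 16, 19), so p = 4/23 ≈ 0.173913.
d = −(3/4) ln(1 − 4p/3) = −0.75 ln(1 − 0.231884) = −0.75 ln(0.768116)
  = −0.75 × (-0.263815) = 0.197861 substitutions/site.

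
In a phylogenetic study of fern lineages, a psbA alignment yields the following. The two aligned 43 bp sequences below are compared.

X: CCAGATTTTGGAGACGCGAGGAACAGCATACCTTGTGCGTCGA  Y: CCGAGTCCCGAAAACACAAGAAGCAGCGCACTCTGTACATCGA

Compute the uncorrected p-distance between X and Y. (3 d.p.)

0.419

The sequences differ at 18 of 43 positions.
p = 18/43 = 0.418604… ≈ 0.419 (to 3 d.p.).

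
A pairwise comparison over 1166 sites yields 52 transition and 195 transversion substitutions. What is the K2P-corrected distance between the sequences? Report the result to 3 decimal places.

P = 52/1166 ≈ 0.044597 and Q = 195/1166 ≈ 0.167238.
Under the Kimura two-parameter model, d = −½ ln(1 − 2P − Q) − ¼ ln(1 − 2Q).
1 − 2P − Q = 0.743568, giving −½ ln(0.743568) = 0.148148.
1 − 2Q = 0.665524, giving −¼ ln(0.665524) = 0.101795.
d = 0.148148 + 0.101795 = 0.249943.

0.250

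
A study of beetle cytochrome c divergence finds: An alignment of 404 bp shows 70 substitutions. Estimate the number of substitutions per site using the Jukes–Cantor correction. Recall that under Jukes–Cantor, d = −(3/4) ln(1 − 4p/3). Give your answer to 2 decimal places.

0.20

p = 70/404 ≈ 0.173267.
d = −(3/4) ln(1 − 4p/3) = −0.75 ln(1 − 0.231023) = −0.75 ln(0.768977)
  = −0.75 × (-0.262694) = 0.197021 substitutions/site.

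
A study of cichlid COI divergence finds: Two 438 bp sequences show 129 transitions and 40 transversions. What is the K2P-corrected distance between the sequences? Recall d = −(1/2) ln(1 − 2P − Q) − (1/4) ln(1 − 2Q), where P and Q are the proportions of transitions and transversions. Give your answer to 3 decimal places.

0.621

P = 129/438 ≈ 0.294521 and Q = 40/438 ≈ 0.091324.
Under the Kimura two-parameter model, d = −½ ln(1 − 2P − Q) − ¼ ln(1 − 2Q).
1 − 2P − Q = 0.319634, giving −½ ln(0.319634) = 0.570289.
1 − 2Q = 0.817352, giving −¼ ln(0.817352) = 0.050421.
d = 0.570289 + 0.050421 = 0.620710.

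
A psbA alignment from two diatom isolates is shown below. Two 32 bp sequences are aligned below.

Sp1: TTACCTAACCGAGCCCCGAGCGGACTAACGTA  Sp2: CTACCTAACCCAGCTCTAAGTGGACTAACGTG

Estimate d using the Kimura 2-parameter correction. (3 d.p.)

0.277

Of 32 sites, 6 differences are transitions and 1 are transversions, so P = 6/32 = 0.1875 and Q = 1/32 = 0.03125.
Under the Kimura two-parameter model, d = −½ ln(1 − 2P − Q) − ¼ ln(1 − 2Q).
1 − 2P − Q = 0.59375, giving −½ ln(0.59375) = 0.260648.
1 − 2Q = 0.9375, giving −¼ ln(0.9375) = 0.016135.
d = 0.260648 + 0.016135 = 0.276783.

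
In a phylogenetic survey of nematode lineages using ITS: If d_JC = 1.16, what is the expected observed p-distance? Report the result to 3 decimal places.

p = (3/4)(1 − e^(−4d/3)) = 0.75 × (1 − e^(-1.546667)) = 0.75 × (1 − 0.212957) = 0.590282.

0.590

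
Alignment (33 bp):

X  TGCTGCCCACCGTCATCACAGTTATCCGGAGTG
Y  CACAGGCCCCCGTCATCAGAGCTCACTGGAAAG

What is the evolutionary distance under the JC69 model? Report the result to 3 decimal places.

The sequences differ at 12 of 33 sites, so p = 12/33 ≈ 0.363636.
d = −(3/4) ln(1 − 4p/3) = −0.75 ln(1 − 0.484848) = −0.75 ln(0.515152)
  = −0.75 × (-0.663293) = 0.497470 substitutions/site.

0.497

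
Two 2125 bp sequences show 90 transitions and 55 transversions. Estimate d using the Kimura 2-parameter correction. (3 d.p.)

0.072

P = 90/2125 ≈ 0.042353 and Q = 55/2125 ≈ 0.025882.
Under the Kimura two-parameter model, d = −½ ln(1 − 2P − Q) − ¼ ln(1 − 2Q).
1 − 2P − Q = 0.889412, giving −½ ln(0.889412) = 0.058597.
1 − 2Q = 0.948236, giving −¼ ln(0.948236) = 0.013288.
d = 0.058597 + 0.013288 = 0.071885.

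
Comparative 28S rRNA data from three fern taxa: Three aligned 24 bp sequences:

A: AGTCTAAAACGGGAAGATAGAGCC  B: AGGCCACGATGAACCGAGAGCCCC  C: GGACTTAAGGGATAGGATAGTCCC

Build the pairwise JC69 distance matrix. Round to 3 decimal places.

A–B: 12/24 sites differ → p = 0.5, d = −0.75 ln(1 − 0.666667) = 0.823960 ≈ 0.824.
A–C: 10/24 sites differ → p ≈ 0.416667, d = −0.75 ln(1 − 0.555556) = 0.608198 ≈ 0.608.
B–C: 13/24 sites differ → p ≈ 0.541667, d = −0.75 ln(1 − 0.722223) = 0.960702 ≈ 0.961.

d(A,B) = 0.824, d(A,C) = 0.608, d(B,C) = 0.961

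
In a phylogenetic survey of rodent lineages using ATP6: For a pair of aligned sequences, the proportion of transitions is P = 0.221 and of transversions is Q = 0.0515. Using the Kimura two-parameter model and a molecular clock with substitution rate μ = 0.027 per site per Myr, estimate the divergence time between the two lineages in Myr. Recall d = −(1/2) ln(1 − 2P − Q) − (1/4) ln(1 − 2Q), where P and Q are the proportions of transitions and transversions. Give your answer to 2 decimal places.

Under the Kimura two-parameter model, d = −½ ln(1 − 2P − Q) − ¼ ln(1 − 2Q).
1 − 2P − Q = 0.5065, giving −½ ln(0.5065) = 0.340115.
1 − 2Q = 0.897, giving −¼ ln(0.897) = 0.027175.
d = 0.340115 + 0.027175 = 0.367290.
Under a molecular clock d = 2μt, so t = d/(2μ) = 0.367290 / (2 × 0.027) = 6.80 Myr.

6.80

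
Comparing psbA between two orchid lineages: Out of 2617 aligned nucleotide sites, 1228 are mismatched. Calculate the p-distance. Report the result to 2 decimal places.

0.47

p = 1228/2617 = 0.469239… ≈ 0.47 (to 2 d.p.).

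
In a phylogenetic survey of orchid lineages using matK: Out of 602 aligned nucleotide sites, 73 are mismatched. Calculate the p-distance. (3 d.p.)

0.121

p = 73/602 = 0.121262… ≈ 0.121 (to 3 d.p.).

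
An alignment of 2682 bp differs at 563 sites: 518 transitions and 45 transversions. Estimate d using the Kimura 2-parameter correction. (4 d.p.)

P = 518/2682 ≈ 0.193139 and Q = 45/2682 ≈ 0.016779.
Under the Kimura two-parameter model, d = −½ ln(1 − 2P − Q) − ¼ ln(1 − 2Q).
1 − 2P − Q = 0.596943, giving −½ ln(0.596943) = 0.257967.
1 − 2Q = 0.966442, giving −¼ ln(0.966442) = 0.008533.
d = 0.257967 + 0.008533 = 0.266500.

0.2665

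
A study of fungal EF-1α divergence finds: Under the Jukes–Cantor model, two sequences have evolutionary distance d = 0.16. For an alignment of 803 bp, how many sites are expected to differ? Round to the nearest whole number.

116

Invert JC69: p = (3/4)(1 − e^(−4d/3)) = 0.75 × (1 − e^(-0.213333)) = 0.75 × (1 − 0.807887) = 0.144085.
Expected differing sites = pL ≈ 0.144085 × 803 = 115.700255 ≈ 116.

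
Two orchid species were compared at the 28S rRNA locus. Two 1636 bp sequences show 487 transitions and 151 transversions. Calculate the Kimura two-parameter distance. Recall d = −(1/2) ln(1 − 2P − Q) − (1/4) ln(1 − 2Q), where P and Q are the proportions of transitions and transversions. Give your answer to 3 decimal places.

0.633

P = 487/1636 ≈ 0.297677 and Q = 151/1636 ≈ 0.092298.
Under the Kimura two-parameter model, d = −½ ln(1 − 2P − Q) − ¼ ln(1 − 2Q).
1 − 2P − Q = 0.312348, giving −½ ln(0.312348) = 0.581819.
1 − 2Q = 0.815404, giving −¼ ln(0.815404) = 0.051018.
d = 0.581819 + 0.051018 = 0.632837.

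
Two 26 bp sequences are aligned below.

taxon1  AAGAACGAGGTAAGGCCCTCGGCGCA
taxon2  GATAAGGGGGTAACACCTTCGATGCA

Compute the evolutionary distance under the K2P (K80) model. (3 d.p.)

0.496

Of 26 sites, 6 differences are transitions and 3 are transversions, so P = 6/26 ≈ 0.230769 and Q = 3/26 ≈ 0.115385.
Under the Kimura two-parameter model, d = −½ ln(1 − 2P − Q) − ¼ ln(1 − 2Q).
1 − 2P − Q = 0.423077, giving −½ ln(0.423077) = 0.430101.
1 − 2Q = 0.76923, giving −¼ ln(0.76923) = 0.065591.
d = 0.430101 + 0.065591 = 0.495692.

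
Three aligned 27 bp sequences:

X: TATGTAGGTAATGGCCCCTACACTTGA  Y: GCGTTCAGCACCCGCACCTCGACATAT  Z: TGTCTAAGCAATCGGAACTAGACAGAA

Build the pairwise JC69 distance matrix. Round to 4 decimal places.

d(X,Y) = 1.1709, d(X,Z) = 0.6735, d(Y,Z) = 0.6735

X–Y: 16/27 sites differ → p ≈ 0.592593, d = −0.75 ln(1 − 0.790124) = 1.170929 ≈ 1.1709.
X–Z: 12/27 sites differ → p ≈ 0.444444, d = −0.75 ln(1 − 0.592592) = 0.673455 ≈ 0.6735.
Y–Z: 12/27 sites differ → p ≈ 0.444444, d = −0.75 ln(1 − 0.592592) = 0.673455 ≈ 0.6735.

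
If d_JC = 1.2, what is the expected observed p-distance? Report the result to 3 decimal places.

p = (3/4)(1 − e^(−4d/3)) = 0.75 × (1 − e^(-1.6)) = 0.75 × (1 − 0.201897) = 0.598577.

0.599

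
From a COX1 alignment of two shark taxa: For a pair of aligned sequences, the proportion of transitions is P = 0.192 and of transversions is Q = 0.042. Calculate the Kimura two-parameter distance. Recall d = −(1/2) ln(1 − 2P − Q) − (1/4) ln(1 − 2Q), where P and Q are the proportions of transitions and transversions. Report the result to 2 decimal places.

Under the Kimura two-parameter model, d = −½ ln(1 − 2P − Q) − ¼ ln(1 − 2Q).
1 − 2P − Q = 0.574, giving −½ ln(0.574) = 0.277563.
1 − 2Q = 0.916, giving −¼ ln(0.916) = 0.021935.
d = 0.277563 + 0.021935 = 0.299498.

0.30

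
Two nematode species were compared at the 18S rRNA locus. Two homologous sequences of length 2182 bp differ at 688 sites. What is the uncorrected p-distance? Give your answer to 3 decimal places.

0.315

p = 688/2182 = 0.315307… ≈ 0.315 (to 3 d.p.).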